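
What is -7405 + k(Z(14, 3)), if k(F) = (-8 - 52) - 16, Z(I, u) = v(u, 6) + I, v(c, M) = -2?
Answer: -7481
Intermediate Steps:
Z(I, u) = -2 + I
k(F) = -76 (k(F) = -60 - 16 = -76)
-7405 + k(Z(14, 3)) = -7405 - 76 = -7481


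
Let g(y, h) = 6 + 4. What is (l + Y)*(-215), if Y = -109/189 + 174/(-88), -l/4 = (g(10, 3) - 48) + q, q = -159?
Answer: -1404330335/8316 ≈ -1.6887e+5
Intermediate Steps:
g(y, h) = 10
l = 788 (l = -4*((10 - 48) - 159) = -4*(-38 - 159) = -4*(-197) = 788)
Y = -21239/8316 (Y = -109*1/189 + 174*(-1/88) = -109/189 - 87/44 = -21239/8316 ≈ -2.5540)
(l + Y)*(-215) = (788 - 21239/8316)*(-215) = (6531769/8316)*(-215) = -1404330335/8316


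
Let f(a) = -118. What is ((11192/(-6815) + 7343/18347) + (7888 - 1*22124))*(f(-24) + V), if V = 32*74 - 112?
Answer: -543708909986306/17862115 ≈ -3.0439e+7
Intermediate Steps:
V = 2256 (V = 2368 - 112 = 2256)
((11192/(-6815) + 7343/18347) + (7888 - 1*22124))*(f(-24) + V) = ((11192/(-6815) + 7343/18347) + (7888 - 1*22124))*(-118 + 2256) = ((11192*(-1/6815) + 7343*(1/18347)) + (7888 - 22124))*2138 = ((-11192/6815 + 1049/2621) - 14236)*2138 = (-22185297/17862115 - 14236)*2138 = -254307254437/17862115*2138 = -543708909986306/17862115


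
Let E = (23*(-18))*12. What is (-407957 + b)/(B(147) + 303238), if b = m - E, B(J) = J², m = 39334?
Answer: -363655/324847 ≈ -1.1195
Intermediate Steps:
E = -4968 (E = -414*12 = -4968)
b = 44302 (b = 39334 - 1*(-4968) = 39334 + 4968 = 44302)
(-407957 + b)/(B(147) + 303238) = (-407957 + 44302)/(147² + 303238) = -363655/(21609 + 303238) = -363655/324847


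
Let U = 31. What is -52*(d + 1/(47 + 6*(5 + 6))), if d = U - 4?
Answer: -158704/113 ≈ -1404.5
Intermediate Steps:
d = 27 (d = 31 - 4 = 27)
-52*(d + 1/(47 + 6*(5 + 6))) = -52*(27 + 1/(47 + 6*(5 + 6))) = -52*(27 + 1/(47 + 6*11)) = -52*(27 + 1/(47 + 66)) = -52*(27 + 1/113) = -52*3052/113 = -158704/113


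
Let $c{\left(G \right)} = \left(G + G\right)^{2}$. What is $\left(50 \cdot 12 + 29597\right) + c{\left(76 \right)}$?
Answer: $53301$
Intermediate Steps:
$c{\left(G \right)} = 4 G^{2}$ ($c{\left(G \right)} = \left(2 G\right)^{2} = 4 G^{2}$)
$\left(50 \cdot 12 + 29597\right) + c{\left(76 \right)} = \left(50 \cdot 12 + 29597\right) + 4 \cdot 76^{2} = \left(600 + 29597\right) + 4 \cdot 5776 = 30197 + 23104 = 53301$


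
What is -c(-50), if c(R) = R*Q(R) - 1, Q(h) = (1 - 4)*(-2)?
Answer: 301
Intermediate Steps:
Q(h) = 6 (Q(h) = -3*(-2) = 6)
c(R) = -1 + 6*R (c(R) = R*6 - 1 = 6*R - 1 = -1 + 6*R)
-c(-50) = -(-1 + 6*(-50)) = -(-1 - 300) = -1*(-301) = 301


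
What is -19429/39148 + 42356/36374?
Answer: 475721121/711984676 ≈ 0.66816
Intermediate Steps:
-19429/39148 + 42356/36374 = -19429*1/39148 + 42356*(1/36374) = -19429/39148 + 21178/18187 = 475721121/711984676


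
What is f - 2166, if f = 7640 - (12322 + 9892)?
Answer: -16740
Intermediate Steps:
f = -14574 (f = 7640 - 1*22214 = 7640 - 22214 = -14574)
f - 2166 = -14574 - 2166 = -16740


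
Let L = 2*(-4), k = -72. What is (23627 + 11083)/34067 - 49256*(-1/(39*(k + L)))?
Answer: -196213619/13286130 ≈ -14.768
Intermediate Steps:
L = -8
(23627 + 11083)/34067 - 49256*(-1/(39*(k + L))) = (23627 + 11083)/34067 - 49256*(-1/(39*(-72 - 8))) = 34710*(1/34067) - 49256/((-80*(-39))) = 34710/34067 - 49256/3120 = 34710/34067 - 49256*1/3120 = 34710/34067 - 6157/390 = -196213619/13286130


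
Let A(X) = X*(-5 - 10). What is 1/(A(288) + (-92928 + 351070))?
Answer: 1/253822 ≈ 3.9398e-6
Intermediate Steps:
A(X) = -15*X (A(X) = X*(-15) = -15*X)
1/(A(288) + (-92928 + 351070)) = 1/(-15*288 + (-92928 + 351070)) = 1/(-4320 + 258142) = 1/253822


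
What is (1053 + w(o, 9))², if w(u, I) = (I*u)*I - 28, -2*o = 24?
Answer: 2809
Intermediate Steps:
o = -12 (o = -½*24 = -12)
w(u, I) = -28 + u*I² (w(u, I) = u*I² - 28 = -28 + u*I²)
(1053 + w(o, 9))² = (1053 + (-28 - 12*9²))² = (1053 + (-28 - 12*81))² = (1053 + (-28 - 972))² = (1053 - 1000)² = 53² = 2809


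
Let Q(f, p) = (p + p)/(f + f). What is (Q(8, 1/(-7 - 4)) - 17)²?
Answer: 2241009/7744 ≈ 289.39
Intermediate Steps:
Q(f, p) = p/f (Q(f, p) = (2*p)/((2*f)) = (2*p)*(1/(2*f)) = p/f)
(Q(8, 1/(-7 - 4)) - 17)² = (1/(-7 - 4*8) - 17)² = ((⅛)/(-11) - 17)² = (-1/11*⅛ - 17)² = (-1/88 - 17)² = (-1497/88)² = 2241009/7744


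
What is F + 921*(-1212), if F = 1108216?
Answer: -8036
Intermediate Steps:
F + 921*(-1212) = 1108216 + 921*(-1212) = 1108216 - 1116252 = -8036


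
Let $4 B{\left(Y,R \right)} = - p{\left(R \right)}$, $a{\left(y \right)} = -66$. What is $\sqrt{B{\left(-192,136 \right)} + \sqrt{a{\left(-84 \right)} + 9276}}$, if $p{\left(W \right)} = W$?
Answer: $\sqrt{-34 + \sqrt{9210}} \approx 7.872$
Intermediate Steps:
$B{\left(Y,R \right)} = - \frac{R}{4}$ ($B{\left(Y,R \right)} = \frac{\left(-1\right) R}{4} = - \frac{R}{4}$)
$\sqrt{B{\left(-192,136 \right)} + \sqrt{a{\left(-84 \right)} + 9276}} = \sqrt{\left(- \frac{1}{4}\right) 136 + \sqrt{-66 + 9276}} = \sqrt{-34 + \sqrt{9210}}$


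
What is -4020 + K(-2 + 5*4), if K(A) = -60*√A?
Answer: -4020 - 180*√2 ≈ -4274.6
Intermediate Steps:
-4020 + K(-2 + 5*4) = -4020 - 60*√(-2 + 5*4) = -4020 - 60*√(-2 + 20) = -4020 - 180*√2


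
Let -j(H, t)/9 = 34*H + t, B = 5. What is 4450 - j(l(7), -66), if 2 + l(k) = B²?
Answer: 10894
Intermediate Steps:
l(k) = 23 (l(k) = -2 + 5² = -2 + 25 = 23)
j(H, t) = -306*H - 9*t (j(H, t) = -9*(34*H + t) = -9*(t + 34*H) = -306*H - 9*t)
4450 - j(l(7), -66) = 4450 - (-306*23 - 9*(-66)) = 4450 - (-7038 + 594) = 4450 - 1*(-6444) = 4450 + 6444 = 10894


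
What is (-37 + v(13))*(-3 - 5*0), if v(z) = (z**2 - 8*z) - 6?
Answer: -66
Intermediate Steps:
v(z) = -6 + z**2 - 8*z
(-37 + v(13))*(-3 - 5*0) = (-37 + (-6 + 13**2 - 8*13))*(-3 - 5*0) = (-37 + (-6 + 169 - 104))*(-3 + 0) = (-37 + 59)*(-3) = 22*(-3) = -66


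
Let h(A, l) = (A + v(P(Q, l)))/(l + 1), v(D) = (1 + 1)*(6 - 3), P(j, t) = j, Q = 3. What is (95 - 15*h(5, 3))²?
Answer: 46225/16 ≈ 2889.1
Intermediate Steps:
v(D) = 6 (v(D) = 2*3 = 6)
h(A, l) = (6 + A)/(1 + l) (h(A, l) = (A + 6)/(l + 1) = (6 + A)/(1 + l))
(95 - 15*h(5, 3))² = (95 - 15*(6 + 5)/(1 + 3))² = (95 - 15*11/4)² = (95 - 165/4)² = (215/4)² = 46225/16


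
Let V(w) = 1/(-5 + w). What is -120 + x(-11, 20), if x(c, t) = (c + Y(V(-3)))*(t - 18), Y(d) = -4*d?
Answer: -141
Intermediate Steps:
x(c, t) = (½ + c)*(-18 + t) (x(c, t) = (c - 4/(-5 - 3))*(t - 18) = (c - 4/(-8))*(-18 + t) = (c - 4*(-⅛))*(-18 + t) = (c + ½)*(-18 + t) = (½ + c)*(-18 + t))
-120 + x(-11, 20) = -120 + (-9 + (½)*20 - 18*(-11) - 11*20) = -120 + (-9 + 10 + 198 - 220) = -120 - 21 = -141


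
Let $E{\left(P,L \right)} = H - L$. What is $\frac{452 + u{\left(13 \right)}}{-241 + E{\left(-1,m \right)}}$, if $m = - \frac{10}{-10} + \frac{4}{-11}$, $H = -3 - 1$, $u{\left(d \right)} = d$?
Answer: $- \frac{5115}{2702} \approx -1.893$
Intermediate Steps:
$H = -4$ ($H = -3 - 1 = -4$)
$m = \frac{7}{11}$ ($m = \left(-10\right) \left(- \frac{1}{10}\right) + 4 \left(- \frac{1}{11}\right) = 1 - \frac{4}{11} = \frac{7}{11} \approx 0.63636$)
$E{\left(P,L \right)} = -4 - L$
$\frac{452 + u{\left(13 \right)}}{-241 + E{\left(-1,m \right)}} = \frac{452 + 13}{-241 - \frac{51}{11}} = \frac{465}{-241 - \frac{51}{11}} = \frac{465}{- \frac{2702}{11}} = 465 \left(- \frac{11}{2702}\right) = - \frac{5115}{2702}$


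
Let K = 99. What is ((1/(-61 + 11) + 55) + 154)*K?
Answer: 1034451/50 ≈ 20689.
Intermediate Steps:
((1/(-61 + 11) + 55) + 154)*K = ((1/(-61 + 11) + 55) + 154)*99 = ((1/(-50) + 55) + 154)*99 = ((-1/50 + 55) + 154)*99 = (2749/50 + 154)*99 = (10449/50)*99 = 1034451/50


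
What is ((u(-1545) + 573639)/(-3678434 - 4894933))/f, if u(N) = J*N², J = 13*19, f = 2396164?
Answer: -98361469/3423865560698 ≈ -2.8728e-5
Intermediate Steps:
J = 247
u(N) = 247*N²
((u(-1545) + 573639)/(-3678434 - 4894933))/f = ((247*(-1545)² + 573639)/(-3678434 - 4894933))/2396164 = ((247*2387025 + 573639)/(-8573367))*(1/2396164) = ((589595175 + 573639)*(-1/8573367))*(1/2396164) = (590168814*(-1/8573367))*(1/2396164) = -196722938/2857789*1/2396164 = -98361469/3423865560698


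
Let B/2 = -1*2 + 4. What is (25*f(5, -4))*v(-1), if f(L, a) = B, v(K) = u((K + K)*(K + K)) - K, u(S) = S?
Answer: 500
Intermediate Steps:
v(K) = -K + 4*K² (v(K) = (K + K)*(K + K) - K = (2*K)*(2*K) - K = 4*K² - K = -K + 4*K²)
B = 4 (B = 2*(-1*2 + 4) = 2*(-2 + 4) = 2*2 = 4)
f(L, a) = 4
(25*f(5, -4))*v(-1) = (25*4)*(-(-1 + 4*(-1))) = 100*(-(-1 - 4)) = 100*(-1*(-5)) = 100*5 = 500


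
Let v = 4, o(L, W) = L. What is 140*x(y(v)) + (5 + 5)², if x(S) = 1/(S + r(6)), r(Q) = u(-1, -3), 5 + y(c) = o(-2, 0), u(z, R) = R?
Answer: 86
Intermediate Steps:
y(c) = -7 (y(c) = -5 - 2 = -7)
r(Q) = -3
x(S) = 1/(-3 + S) (x(S) = 1/(S - 3) = 1/(-3 + S))
140*x(y(v)) + (5 + 5)² = 140/(-3 - 7) + (5 + 5)² = 140/(-10) + 10² = 140*(-⅒) + 100 = -14 + 100 = 86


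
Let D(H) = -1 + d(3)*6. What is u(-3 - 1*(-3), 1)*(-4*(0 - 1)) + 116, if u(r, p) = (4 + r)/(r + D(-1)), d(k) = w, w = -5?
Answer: 3580/31 ≈ 115.48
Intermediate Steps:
d(k) = -5
D(H) = -31 (D(H) = -1 - 5*6 = -1 - 30 = -31)
u(r, p) = (4 + r)/(-31 + r) (u(r, p) = (4 + r)/(r - 31) = (4 + r)/(-31 + r))
u(-3 - 1*(-3), 1)*(-4*(0 - 1)) + 116 = ((4 + (-3 - 1*(-3)))/(-31 + (-3 - 1*(-3))))*(-4*(0 - 1)) + 116 = ((4 + (-3 + 3))/(-31 + (-3 + 3)))*(-4*(-1)) + 116 = ((4 + 0)/(-31 + 0))*4 + 116 = (4/(-31))*4 + 116 = -1/31*4*4 + 116 = -4/31*4 + 116 = -16/31 + 116 = 3580/31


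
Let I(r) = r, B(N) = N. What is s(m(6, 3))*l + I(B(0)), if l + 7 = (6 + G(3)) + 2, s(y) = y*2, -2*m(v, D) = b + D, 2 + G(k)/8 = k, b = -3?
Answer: 0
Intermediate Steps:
G(k) = -16 + 8*k
m(v, D) = 3/2 - D/2 (m(v, D) = -(-3 + D)/2 = 3/2 - D/2)
s(y) = 2*y
l = 9 (l = -7 + ((6 + (-16 + 8*3)) + 2) = -7 + ((6 + (-16 + 24)) + 2) = -7 + ((6 + 8) + 2) = -7 + (14 + 2) = -7 + 16 = 9)
s(m(6, 3))*l + I(B(0)) = (2*(3/2 - 1/2*3))*9 + 0 = (2*(3/2 - 3/2))*9 + 0 = (2*0)*9 + 0 = 0*9 + 0 = 0 + 0 = 0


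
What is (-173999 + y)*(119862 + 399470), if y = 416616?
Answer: 125998771844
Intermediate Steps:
(-173999 + y)*(119862 + 399470) = (-173999 + 416616)*(119862 + 399470) = 242617*519332 = 125998771844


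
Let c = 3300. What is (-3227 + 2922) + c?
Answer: 2995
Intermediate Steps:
(-3227 + 2922) + c = (-3227 + 2922) + 3300 = -305 + 3300 = 2995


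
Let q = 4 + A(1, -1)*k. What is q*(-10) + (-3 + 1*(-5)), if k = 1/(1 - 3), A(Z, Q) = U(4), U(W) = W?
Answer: -28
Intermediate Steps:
A(Z, Q) = 4
k = -½ (k = 1/(-2) = -½ ≈ -0.50000)
q = 2 (q = 4 + 4*(-½) = 4 - 2 = 2)
q*(-10) + (-3 + 1*(-5)) = 2*(-10) + (-3 + 1*(-5)) = -20 + (-3 - 5) = -20 - 8 = -28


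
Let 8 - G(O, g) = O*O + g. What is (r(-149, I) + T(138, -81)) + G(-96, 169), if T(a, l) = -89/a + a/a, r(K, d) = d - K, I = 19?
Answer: -1270793/138 ≈ -9208.6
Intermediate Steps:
T(a, l) = 1 - 89/a (T(a, l) = -89/a + 1 = 1 - 89/a)
G(O, g) = 8 - g - O² (G(O, g) = 8 - (O*O + g) = 8 - (O² + g) = 8 - (g + O²) = 8 + (-g - O²) = 8 - g - O²)
(r(-149, I) + T(138, -81)) + G(-96, 169) = ((19 - 1*(-149)) + (-89 + 138)/138) + (8 - 1*169 - 1*(-96)²) = ((19 + 149) + (1/138)*49) + (8 - 169 - 1*9216) = (168 + 49/138) + (8 - 169 - 9216) = 23233/138 - 9377 = -1270793/138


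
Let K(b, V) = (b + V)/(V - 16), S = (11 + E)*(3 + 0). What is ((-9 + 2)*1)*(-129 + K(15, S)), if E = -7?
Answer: 3801/4 ≈ 950.25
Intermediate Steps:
S = 12 (S = (11 - 7)*(3 + 0) = 4*3 = 12)
K(b, V) = (V + b)/(-16 + V)
((-9 + 2)*1)*(-129 + K(15, S)) = ((-9 + 2)*1)*(-129 + (12 + 15)/(-16 + 12)) = (-7*1)*(-129 + 27/(-4)) = -7*(-129 - 1/4*27) = -7*(-129 - 27/4) = -7*(-543/4) = 3801/4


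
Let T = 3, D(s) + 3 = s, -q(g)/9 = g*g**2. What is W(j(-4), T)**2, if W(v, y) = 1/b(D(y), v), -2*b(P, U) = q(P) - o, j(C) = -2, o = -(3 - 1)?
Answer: 1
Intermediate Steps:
q(g) = -9*g**3 (q(g) = -9*g*g**2 = -9*g**3)
D(s) = -3 + s
o = -2 (o = -1*2 = -2)
b(P, U) = -1 + 9*P**3/2 (b(P, U) = -(-9*P**3 - 1*(-2))/2 = -(-9*P**3 + 2)/2 = -(2 - 9*P**3)/2 = -1 + 9*P**3/2)
W(v, y) = 1/(-1 + 9*(-3 + y)**3/2)
W(j(-4), T)**2 = (2/(-2 + 9*(-3 + 3)**3))**2 = (2/(-2 + 9*0**3))**2 = (2/(-2 + 9*0))**2 = (2/(-2 + 0))**2 = (2/(-2))**2 = (2*(-1/2))**2 = (-1)**2 = 1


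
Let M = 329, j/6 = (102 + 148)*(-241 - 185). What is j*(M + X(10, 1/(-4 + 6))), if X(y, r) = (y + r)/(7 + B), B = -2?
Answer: -211572900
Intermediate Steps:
X(y, r) = r/5 + y/5 (X(y, r) = (y + r)/(7 - 2) = (r + y)/5 = (r + y)*(⅕) = r/5 + y/5)
j = -639000 (j = 6*((102 + 148)*(-241 - 185)) = 6*(250*(-426)) = 6*(-106500) = -639000)
j*(M + X(10, 1/(-4 + 6))) = -639000*(329 + (1/(5*(-4 + 6)) + (⅕)*10)) = -639000*(329 + ((⅕)/2 + 2)) = -639000*(329 + ((⅕)*(½) + 2)) = -639000*(329 + (⅒ + 2)) = -639000*(329 + 21/10) = -639000*3311/10 = -211572900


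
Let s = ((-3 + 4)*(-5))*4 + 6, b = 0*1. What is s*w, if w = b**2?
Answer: 0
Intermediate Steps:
b = 0
s = -14 (s = (1*(-5))*4 + 6 = -5*4 + 6 = -20 + 6 = -14)
w = 0 (w = 0**2 = 0)
s*w = -14*0 = 0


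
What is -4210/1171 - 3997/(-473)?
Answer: 2689157/553883 ≈ 4.8551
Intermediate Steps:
-4210/1171 - 3997/(-473) = -4210*1/1171 - 3997*(-1/473) = -4210/1171 + 3997/473 = 2689157/553883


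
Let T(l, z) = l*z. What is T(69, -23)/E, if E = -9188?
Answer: 1587/9188 ≈ 0.17273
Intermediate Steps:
T(69, -23)/E = (69*(-23))/(-9188) = -1587*(-1/9188) = 1587/9188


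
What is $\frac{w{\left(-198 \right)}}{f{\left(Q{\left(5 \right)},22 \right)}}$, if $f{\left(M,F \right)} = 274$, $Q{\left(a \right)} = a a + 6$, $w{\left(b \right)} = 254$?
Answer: $\frac{127}{137} \approx 0.92701$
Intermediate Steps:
$Q{\left(a \right)} = 6 + a^{2}$ ($Q{\left(a \right)} = a^{2} + 6 = 6 + a^{2}$)
$\frac{w{\left(-198 \right)}}{f{\left(Q{\left(5 \right)},22 \right)}} = \frac{254}{274} = 254 \cdot \frac{1}{274} = \frac{127}{137}$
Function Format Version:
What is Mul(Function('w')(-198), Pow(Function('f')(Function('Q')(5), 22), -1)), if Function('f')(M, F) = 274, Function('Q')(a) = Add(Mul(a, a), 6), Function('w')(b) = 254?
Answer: Rational(127, 137) ≈ 0.92701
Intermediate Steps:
Function('Q')(a) = Add(6, Pow(a, 2)) (Function('Q')(a) = Add(Pow(a, 2), 6) = Add(6, Pow(a, 2)))
Mul(Function('w')(-198), Pow(Function('f')(Function('Q')(5), 22), -1)) = Mul(254, Pow(274, -1)) = Mul(254, Rational(1, 274)) = Rational(127, 137)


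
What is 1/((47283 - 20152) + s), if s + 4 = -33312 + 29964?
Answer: 1/23779 ≈ 4.2054e-5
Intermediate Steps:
s = -3352 (s = -4 + (-33312 + 29964) = -4 - 3348 = -3352)
1/((47283 - 20152) + s) = 1/((47283 - 20152) - 3352) = 1/(27131 - 3352) = 1/23779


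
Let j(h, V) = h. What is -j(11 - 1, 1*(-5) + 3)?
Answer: -10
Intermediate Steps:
-j(11 - 1, 1*(-5) + 3) = -(11 - 1) = -1*10 = -10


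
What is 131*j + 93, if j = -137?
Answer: -17854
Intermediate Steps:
131*j + 93 = 131*(-137) + 93 = -17947 + 93 = -17854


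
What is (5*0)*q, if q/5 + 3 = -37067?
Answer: 0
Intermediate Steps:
q = -185350 (q = -15 + 5*(-37067) = -15 - 185335 = -185350)
(5*0)*q = (5*0)*(-185350) = 0*(-185350) = 0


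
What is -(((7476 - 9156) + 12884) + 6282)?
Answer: -17486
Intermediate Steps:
-(((7476 - 9156) + 12884) + 6282) = -((-1680 + 12884) + 6282) = -(11204 + 6282) = -1*17486 = -17486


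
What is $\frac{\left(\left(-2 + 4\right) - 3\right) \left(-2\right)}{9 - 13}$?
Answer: $- \frac{1}{2} \approx -0.5$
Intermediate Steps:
$\frac{\left(\left(-2 + 4\right) - 3\right) \left(-2\right)}{9 - 13} = \frac{\left(2 - 3\right) \left(-2\right)}{-4} = \left(-1\right) \left(-2\right) \left(- \frac{1}{4}\right) = 2 \left(- \frac{1}{4}\right) = - \frac{1}{2}$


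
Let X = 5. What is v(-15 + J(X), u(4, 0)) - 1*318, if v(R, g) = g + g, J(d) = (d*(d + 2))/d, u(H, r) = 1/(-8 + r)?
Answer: -1273/4 ≈ -318.25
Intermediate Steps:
J(d) = 2 + d (J(d) = (d*(2 + d))/d = 2 + d)
v(R, g) = 2*g
v(-15 + J(X), u(4, 0)) - 1*318 = 2/(-8 + 0) - 1*318 = 2/(-8) - 318 = 2*(-⅛) - 318 = -¼ - 318 = -1273/4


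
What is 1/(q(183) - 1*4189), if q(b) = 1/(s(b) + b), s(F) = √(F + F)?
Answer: -69376032/290615814755 + √366/581231629510 ≈ -0.00023872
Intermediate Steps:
s(F) = √2*√F (s(F) = √(2*F) = √2*√F)
q(b) = 1/(b + √2*√b) (q(b) = 1/(√2*√b + b) = 1/(b + √2*√b))
1/(q(183) - 1*4189) = 1/(1/(183 + √2*√183) - 1*4189) = 1/(1/(183 + √366) - 4189) = 1/(-4189 + 1/(183 + √366))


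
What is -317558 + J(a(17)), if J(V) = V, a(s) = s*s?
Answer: -317269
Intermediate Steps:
a(s) = s**2
-317558 + J(a(17)) = -317558 + 17**2 = -317558 + 289 = -317269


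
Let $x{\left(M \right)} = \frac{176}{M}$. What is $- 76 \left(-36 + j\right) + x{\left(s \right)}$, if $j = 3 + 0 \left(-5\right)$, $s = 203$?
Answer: $\frac{509300}{203} \approx 2508.9$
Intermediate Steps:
$j = 3$ ($j = 3 + 0 = 3$)
$- 76 \left(-36 + j\right) + x{\left(s \right)} = - 76 \left(-36 + 3\right) + \frac{176}{203} = \left(-76\right) \left(-33\right) + 176 \cdot \frac{1}{203} = 2508 + \frac{176}{203} = \frac{509300}{203}$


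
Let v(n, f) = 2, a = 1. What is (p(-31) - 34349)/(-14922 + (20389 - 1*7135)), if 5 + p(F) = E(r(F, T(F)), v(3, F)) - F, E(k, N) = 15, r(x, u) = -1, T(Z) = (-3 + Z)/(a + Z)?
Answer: 2859/139 ≈ 20.568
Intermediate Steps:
T(Z) = (-3 + Z)/(1 + Z)
p(F) = 10 - F (p(F) = -5 + (15 - F) = 10 - F)
(p(-31) - 34349)/(-14922 + (20389 - 1*7135)) = ((10 - 1*(-31)) - 34349)/(-14922 + (20389 - 1*7135)) = ((10 + 31) - 34349)/(-14922 + (20389 - 7135)) = (41 - 34349)/(-14922 + 13254) = -34308/(-1668) = -34308*(-1/1668) = 2859/139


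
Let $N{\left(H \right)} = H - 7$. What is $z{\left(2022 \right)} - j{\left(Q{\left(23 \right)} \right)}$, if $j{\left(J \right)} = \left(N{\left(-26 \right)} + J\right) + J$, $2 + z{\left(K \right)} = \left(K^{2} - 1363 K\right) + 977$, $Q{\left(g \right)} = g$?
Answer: $1333460$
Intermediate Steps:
$N{\left(H \right)} = -7 + H$ ($N{\left(H \right)} = H - 7 = -7 + H$)
$z{\left(K \right)} = 975 + K^{2} - 1363 K$ ($z{\left(K \right)} = -2 + \left(\left(K^{2} - 1363 K\right) + 977\right) = -2 + \left(977 + K^{2} - 1363 K\right) = 975 + K^{2} - 1363 K$)
$j{\left(J \right)} = -33 + 2 J$ ($j{\left(J \right)} = \left(\left(-7 - 26\right) + J\right) + J = \left(-33 + J\right) + J = -33 + 2 J$)
$z{\left(2022 \right)} - j{\left(Q{\left(23 \right)} \right)} = \left(975 + 2022^{2} - 2755986\right) - \left(-33 + 2 \cdot 23\right) = \left(975 + 4088484 - 2755986\right) - \left(-33 + 46\right) = 1333473 - 13 = 1333460$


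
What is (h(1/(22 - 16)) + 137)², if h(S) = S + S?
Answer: 169744/9 ≈ 18860.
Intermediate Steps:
h(S) = 2*S
(h(1/(22 - 16)) + 137)² = (2/(22 - 16) + 137)² = (2/6 + 137)² = (2*(⅙) + 137)² = (⅓ + 137)² = (412/3)² = 169744/9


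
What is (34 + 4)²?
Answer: 1444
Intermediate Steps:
(34 + 4)² = 38² = 1444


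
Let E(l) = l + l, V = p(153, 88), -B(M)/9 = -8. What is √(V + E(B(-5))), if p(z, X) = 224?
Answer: 4*√23 ≈ 19.183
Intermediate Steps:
B(M) = 72 (B(M) = -9*(-8) = 72)
V = 224
E(l) = 2*l
√(V + E(B(-5))) = √(224 + 2*72) = √(224 + 144) = √368 = 4*√23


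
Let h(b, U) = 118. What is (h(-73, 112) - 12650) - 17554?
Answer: -30086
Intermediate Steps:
(h(-73, 112) - 12650) - 17554 = (118 - 12650) - 17554 = -12532 - 17554 = -30086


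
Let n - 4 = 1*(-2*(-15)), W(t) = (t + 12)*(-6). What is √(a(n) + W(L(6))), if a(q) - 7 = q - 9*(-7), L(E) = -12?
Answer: 2*√26 ≈ 10.198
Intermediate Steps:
W(t) = -72 - 6*t (W(t) = (12 + t)*(-6) = -72 - 6*t)
n = 34 (n = 4 + 1*(-2*(-15)) = 4 + 1*30 = 4 + 30 = 34)
a(q) = 70 + q (a(q) = 7 + (q - 9*(-7)) = 7 + (q + 63) = 7 + (63 + q) = 70 + q)
√(a(n) + W(L(6))) = √((70 + 34) + (-72 - 6*(-12))) = √(104 + (-72 + 72)) = √(104 + 0) = √104 = 2*√26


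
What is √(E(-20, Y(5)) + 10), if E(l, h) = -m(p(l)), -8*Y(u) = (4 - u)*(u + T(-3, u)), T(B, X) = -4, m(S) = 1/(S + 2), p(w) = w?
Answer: √362/6 ≈ 3.1711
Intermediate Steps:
m(S) = 1/(2 + S)
Y(u) = -(-4 + u)*(4 - u)/8 (Y(u) = -(4 - u)*(u - 4)/8 = -(4 - u)*(-4 + u)/8 = -(-4 + u)*(4 - u)/8)
E(l, h) = -1/(2 + l)
√(E(-20, Y(5)) + 10) = √(-1/(2 - 20) + 10) = √(-1/(-18) + 10) = √(-1*(-1/18) + 10) = √(1/18 + 10) = √(181/18) = √362/6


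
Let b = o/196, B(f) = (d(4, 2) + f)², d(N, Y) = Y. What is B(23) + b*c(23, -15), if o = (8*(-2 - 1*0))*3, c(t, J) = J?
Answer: 30805/49 ≈ 628.67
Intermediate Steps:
o = -48 (o = (8*(-2 + 0))*3 = (8*(-2))*3 = -16*3 = -48)
B(f) = (2 + f)²
b = -12/49 (b = -48/196 = -48*1/196 = -12/49 ≈ -0.24490)
B(23) + b*c(23, -15) = (2 + 23)² - 12/49*(-15) = 25² + 180/49 = 625 + 180/49 = 30805/49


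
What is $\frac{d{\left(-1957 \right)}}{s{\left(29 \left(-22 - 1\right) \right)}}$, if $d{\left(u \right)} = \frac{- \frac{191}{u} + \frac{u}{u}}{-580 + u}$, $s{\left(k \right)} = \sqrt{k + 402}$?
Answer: $\frac{2148 i \sqrt{265}}{1315700885} \approx 2.6577 \cdot 10^{-5} i$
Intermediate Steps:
$s{\left(k \right)} = \sqrt{402 + k}$
$d{\left(u \right)} = \frac{1 - \frac{191}{u}}{-580 + u}$ ($d{\left(u \right)} = \frac{- \frac{191}{u} + 1}{-580 + u} = \frac{1 - \frac{191}{u}}{-580 + u}$)
$\frac{d{\left(-1957 \right)}}{s{\left(29 \left(-22 - 1\right) \right)}} = \frac{\frac{1}{-1957} \frac{1}{-580 - 1957} \left(-191 - 1957\right)}{\sqrt{402 + 29 \left(-22 - 1\right)}} = \frac{\left(- \frac{1}{1957}\right) \frac{1}{-2537} \left(-2148\right)}{\sqrt{402 + 29 \left(-23\right)}} = \frac{\left(- \frac{1}{1957}\right) \left(- \frac{1}{2537}\right) \left(-2148\right)}{\sqrt{402 - 667}} = - \frac{2148}{4964909 \sqrt{-265}} = - \frac{2148}{4964909 i \sqrt{265}} = - \frac{2148 \left(- \frac{i \sqrt{265}}{265}\right)}{4964909} = \frac{2148 i \sqrt{265}}{1315700885}$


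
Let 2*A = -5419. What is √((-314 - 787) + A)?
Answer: I*√15242/2 ≈ 61.729*I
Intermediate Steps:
A = -5419/2 (A = (½)*(-5419) = -5419/2 ≈ -2709.5)
√((-314 - 787) + A) = √((-314 - 787) - 5419/2) = √(-1101 - 5419/2) = √(-7621/2) = I*√15242/2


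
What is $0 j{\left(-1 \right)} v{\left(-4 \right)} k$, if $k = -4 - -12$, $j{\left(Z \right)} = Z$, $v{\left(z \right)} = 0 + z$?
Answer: $0$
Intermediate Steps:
$v{\left(z \right)} = z$
$k = 8$ ($k = -4 + 12 = 8$)
$0 j{\left(-1 \right)} v{\left(-4 \right)} k = 0 \left(-1\right) \left(-4\right) 8 = 0 \left(-4\right) 8 = 0 \cdot 8 = 0$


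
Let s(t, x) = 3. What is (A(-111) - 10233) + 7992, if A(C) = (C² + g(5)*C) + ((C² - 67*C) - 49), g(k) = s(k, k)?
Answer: 29456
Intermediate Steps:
g(k) = 3
A(C) = -49 - 64*C + 2*C² (A(C) = (C² + 3*C) + ((C² - 67*C) - 49) = (C² + 3*C) + (-49 + C² - 67*C) = -49 - 64*C + 2*C²)
(A(-111) - 10233) + 7992 = ((-49 - 64*(-111) + 2*(-111)²) - 10233) + 7992 = ((-49 + 7104 + 2*12321) - 10233) + 7992 = ((-49 + 7104 + 24642) - 10233) + 7992 = (31697 - 10233) + 7992 = 21464 + 7992 = 29456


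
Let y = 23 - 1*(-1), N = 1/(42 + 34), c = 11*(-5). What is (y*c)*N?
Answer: -330/19 ≈ -17.368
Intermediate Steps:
c = -55
N = 1/76 ≈ 0.013158
y = 24 (y = 23 + 1 = 24)
(y*c)*N = (24*(-55))*(1/76) = -1320*1/76 = -330/19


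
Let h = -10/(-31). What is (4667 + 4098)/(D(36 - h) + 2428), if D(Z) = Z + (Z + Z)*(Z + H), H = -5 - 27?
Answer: 8423165/2619762 ≈ 3.2152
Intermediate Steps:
H = -32
h = 10/31 (h = -10*(-1/31) = 10/31 ≈ 0.32258)
D(Z) = Z + 2*Z*(-32 + Z) (D(Z) = Z + (Z + Z)*(Z - 32) = Z + (2*Z)*(-32 + Z) = Z + 2*Z*(-32 + Z))
(4667 + 4098)/(D(36 - h) + 2428) = (4667 + 4098)/((36 - 1*10/31)*(-63 + 2*(36 - 1*10/31)) + 2428) = 8765/((36 - 10/31)*(-63 + 2*(36 - 10/31)) + 2428) = 8765/(1106*(-63 + 2*(1106/31))/31 + 2428) = 8765/(1106*(-63 + 2212/31)/31 + 2428) = 8765/((1106/31)*(259/31) + 2428) = 8765/(286454/961 + 2428) = 8765/(2619762/961) = 8765*(961/2619762) = 8423165/2619762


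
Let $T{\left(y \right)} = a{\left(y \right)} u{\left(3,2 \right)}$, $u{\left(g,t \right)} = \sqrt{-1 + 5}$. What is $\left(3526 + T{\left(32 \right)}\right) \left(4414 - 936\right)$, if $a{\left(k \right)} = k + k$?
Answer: $12708612$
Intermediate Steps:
$u{\left(g,t \right)} = 2$ ($u{\left(g,t \right)} = \sqrt{4} = 2$)
$a{\left(k \right)} = 2 k$
$T{\left(y \right)} = 4 y$ ($T{\left(y \right)} = 2 y 2 = 4 y$)
$\left(3526 + T{\left(32 \right)}\right) \left(4414 - 936\right) = \left(3526 + 4 \cdot 32\right) \left(4414 - 936\right) = \left(3526 + 128\right) 3478 = 3654 \cdot 3478 = 12708612$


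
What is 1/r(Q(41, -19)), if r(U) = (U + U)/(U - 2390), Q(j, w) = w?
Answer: 2409/38 ≈ 63.395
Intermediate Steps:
r(U) = 2*U/(-2390 + U) (r(U) = (2*U)/(-2390 + U) = 2*U/(-2390 + U))
1/r(Q(41, -19)) = 1/(2*(-19)/(-2390 - 19)) = 1/(2*(-19)/(-2409)) = 1/(2*(-19)*(-1/2409)) = 1/(38/2409) = 2409/38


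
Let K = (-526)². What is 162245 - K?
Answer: -114431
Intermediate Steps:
K = 276676
162245 - K = 162245 - 1*276676 = 162245 - 276676 = -114431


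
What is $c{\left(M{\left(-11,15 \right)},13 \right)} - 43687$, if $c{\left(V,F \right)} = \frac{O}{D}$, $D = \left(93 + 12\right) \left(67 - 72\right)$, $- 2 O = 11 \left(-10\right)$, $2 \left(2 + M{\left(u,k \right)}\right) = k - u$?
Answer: $- \frac{4587146}{105} \approx -43687.0$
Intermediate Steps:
$M{\left(u,k \right)} = -2 + \frac{k}{2} - \frac{u}{2}$ ($M{\left(u,k \right)} = -2 + \frac{k - u}{2} = -2 + \left(\frac{k}{2} - \frac{u}{2}\right) = -2 + \frac{k}{2} - \frac{u}{2}$)
$O = 55$ ($O = - \frac{11 \left(-10\right)}{2} = \left(- \frac{1}{2}\right) \left(-110\right) = 55$)
$D = -525$ ($D = 105 \left(-5\right) = -525$)
$c{\left(V,F \right)} = - \frac{11}{105}$ ($c{\left(V,F \right)} = \frac{55}{-525} = 55 \left(- \frac{1}{525}\right) = - \frac{11}{105}$)
$c{\left(M{\left(-11,15 \right)},13 \right)} - 43687 = - \frac{11}{105} - 43687 = - \frac{4587146}{105}$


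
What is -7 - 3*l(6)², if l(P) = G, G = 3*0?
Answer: -7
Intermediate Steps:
G = 0
l(P) = 0
-7 - 3*l(6)² = -7 - 3*0² = -7 - 3*0 = -7 + 0 = -7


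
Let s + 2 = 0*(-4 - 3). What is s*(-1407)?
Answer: 2814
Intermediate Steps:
s = -2 (s = -2 + 0*(-4 - 3) = -2 + 0*(-7) = -2 + 0 = -2)
s*(-1407) = -2*(-1407) = 2814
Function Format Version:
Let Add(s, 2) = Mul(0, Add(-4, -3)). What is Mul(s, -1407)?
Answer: 2814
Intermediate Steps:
s = -2 (s = Add(-2, Mul(0, Add(-4, -3))) = Add(-2, Mul(0, -7)) = Add(-2, 0) = -2)
Mul(s, -1407) = Mul(-2, -1407) = 2814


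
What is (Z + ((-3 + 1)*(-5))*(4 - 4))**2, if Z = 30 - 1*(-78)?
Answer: 11664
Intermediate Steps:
Z = 108 (Z = 30 + 78 = 108)
(Z + ((-3 + 1)*(-5))*(4 - 4))**2 = (108 + ((-3 + 1)*(-5))*(4 - 4))**2 = (108 - 2*(-5)*0)**2 = (108 + 10*0)**2 = (108 + 0)**2 = 108**2 = 11664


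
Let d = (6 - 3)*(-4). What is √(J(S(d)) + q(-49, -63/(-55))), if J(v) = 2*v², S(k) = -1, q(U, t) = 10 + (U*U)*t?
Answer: √8355765/55 ≈ 52.557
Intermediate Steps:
q(U, t) = 10 + t*U² (q(U, t) = 10 + U²*t = 10 + t*U²)
d = -12 (d = 3*(-4) = -12)
√(J(S(d)) + q(-49, -63/(-55))) = √(2*(-1)² + (10 - 63/(-55)*(-49)²)) = √(2*1 + (10 - 63*(-1/55)*2401)) = √(2 + (10 + (63/55)*2401)) = √(2 + (10 + 151263/55)) = √(2 + 151813/55) = √(151923/55) = √8355765/55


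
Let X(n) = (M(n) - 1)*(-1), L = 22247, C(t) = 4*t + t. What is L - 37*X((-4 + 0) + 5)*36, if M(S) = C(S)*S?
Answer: 27575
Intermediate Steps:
C(t) = 5*t
M(S) = 5*S² (M(S) = (5*S)*S = 5*S²)
X(n) = 1 - 5*n² (X(n) = (5*n² - 1)*(-1) = (-1 + 5*n²)*(-1) = 1 - 5*n²)
L - 37*X((-4 + 0) + 5)*36 = 22247 - 37*(1 - 5*((-4 + 0) + 5)²)*36 = 22247 - 37*(1 - 5*(-4 + 5)²)*36 = 22247 - 37*(1 - 5*1²)*36 = 22247 - 37*(1 - 5*1)*36 = 22247 - 37*(1 - 5)*36 = 22247 - 37*(-4)*36 = 22247 - (-148)*36 = 22247 - 1*(-5328) = 22247 + 5328 = 27575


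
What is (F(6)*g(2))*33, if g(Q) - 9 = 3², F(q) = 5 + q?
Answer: 6534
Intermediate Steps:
g(Q) = 18 (g(Q) = 9 + 3² = 9 + 9 = 18)
(F(6)*g(2))*33 = ((5 + 6)*18)*33 = (11*18)*33 = 198*33 = 6534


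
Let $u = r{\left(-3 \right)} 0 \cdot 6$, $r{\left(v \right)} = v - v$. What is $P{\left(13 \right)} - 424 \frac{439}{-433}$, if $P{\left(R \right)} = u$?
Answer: $\frac{186136}{433} \approx 429.88$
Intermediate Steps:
$r{\left(v \right)} = 0$
$u = 0$ ($u = 0 \cdot 0 \cdot 6 = 0 \cdot 6 = 0$)
$P{\left(R \right)} = 0$
$P{\left(13 \right)} - 424 \frac{439}{-433} = 0 - 424 \frac{439}{-433} = 0 - 424 \cdot 439 \left(- \frac{1}{433}\right) = 0 - - \frac{186136}{433} = 0 + \frac{186136}{433} = \frac{186136}{433}$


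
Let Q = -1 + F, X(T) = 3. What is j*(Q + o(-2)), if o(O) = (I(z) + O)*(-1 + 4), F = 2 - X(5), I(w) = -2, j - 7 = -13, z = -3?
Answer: 84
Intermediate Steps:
j = -6 (j = 7 - 13 = -6)
F = -1 (F = 2 - 1*3 = 2 - 3 = -1)
o(O) = -6 + 3*O (o(O) = (-2 + O)*(-1 + 4) = (-2 + O)*3 = -6 + 3*O)
Q = -2 (Q = -1 - 1 = -2)
j*(Q + o(-2)) = -6*(-2 + (-6 + 3*(-2))) = -6*(-2 + (-6 - 6)) = -6*(-2 - 12) = -6*(-14) = 84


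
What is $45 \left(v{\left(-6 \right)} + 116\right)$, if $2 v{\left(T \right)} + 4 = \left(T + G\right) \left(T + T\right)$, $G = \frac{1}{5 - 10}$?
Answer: $6804$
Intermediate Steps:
$G = - \frac{1}{5}$ ($G = \frac{1}{-5} = - \frac{1}{5} \approx -0.2$)
$v{\left(T \right)} = -2 + T \left(- \frac{1}{5} + T\right)$ ($v{\left(T \right)} = -2 + \frac{\left(T - \frac{1}{5}\right) \left(T + T\right)}{2} = -2 + \frac{\left(- \frac{1}{5} + T\right) 2 T}{2} = -2 + \frac{2 T \left(- \frac{1}{5} + T\right)}{2} = -2 + T \left(- \frac{1}{5} + T\right)$)
$45 \left(v{\left(-6 \right)} + 116\right) = 45 \left(\left(-2 + \left(-6\right)^{2} - - \frac{6}{5}\right) + 116\right) = 45 \left(\left(-2 + 36 + \frac{6}{5}\right) + 116\right) = 45 \left(\frac{176}{5} + 116\right) = 45 \cdot \frac{756}{5} = 6804$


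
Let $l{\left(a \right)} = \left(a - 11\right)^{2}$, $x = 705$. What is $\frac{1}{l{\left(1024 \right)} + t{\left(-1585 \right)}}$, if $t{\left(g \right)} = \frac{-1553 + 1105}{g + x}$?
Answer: $\frac{55}{56439323} \approx 9.745 \cdot 10^{-7}$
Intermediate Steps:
$t{\left(g \right)} = - \frac{448}{705 + g}$ ($t{\left(g \right)} = \frac{-1553 + 1105}{g + 705} = - \frac{448}{705 + g}$)
$l{\left(a \right)} = \left(-11 + a\right)^{2}$
$\frac{1}{l{\left(1024 \right)} + t{\left(-1585 \right)}} = \frac{1}{\left(-11 + 1024\right)^{2} - \frac{448}{705 - 1585}} = \frac{1}{1013^{2} - \frac{448}{-880}} = \frac{1}{1026169 - - \frac{28}{55}} = \frac{1}{1026169 + \frac{28}{55}} = \frac{1}{\frac{56439323}{55}} = \frac{55}{56439323}$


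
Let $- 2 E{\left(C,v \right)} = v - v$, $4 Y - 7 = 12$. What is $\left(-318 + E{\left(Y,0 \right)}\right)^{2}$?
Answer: $101124$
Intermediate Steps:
$Y = \frac{19}{4}$ ($Y = \frac{7}{4} + \frac{1}{4} \cdot 12 = \frac{7}{4} + 3 = \frac{19}{4} \approx 4.75$)
$E{\left(C,v \right)} = 0$ ($E{\left(C,v \right)} = - \frac{v - v}{2} = \left(- \frac{1}{2}\right) 0 = 0$)
$\left(-318 + E{\left(Y,0 \right)}\right)^{2} = \left(-318 + 0\right)^{2} = \left(-318\right)^{2} = 101124$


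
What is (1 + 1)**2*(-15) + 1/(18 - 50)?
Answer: -1921/32 ≈ -60.031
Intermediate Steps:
(1 + 1)**2*(-15) + 1/(18 - 50) = 2**2*(-15) + 1/(-32) = 4*(-15) - 1/32 = -60 - 1/32 = -1921/32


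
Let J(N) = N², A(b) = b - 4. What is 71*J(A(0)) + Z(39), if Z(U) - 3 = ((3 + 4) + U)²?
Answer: 3255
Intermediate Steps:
A(b) = -4 + b
Z(U) = 3 + (7 + U)² (Z(U) = 3 + ((3 + 4) + U)² = 3 + (7 + U)²)
71*J(A(0)) + Z(39) = 71*(-4 + 0)² + (3 + (7 + 39)²) = 71*(-4)² + (3 + 46²) = 71*16 + (3 + 2116) = 1136 + 2119 = 3255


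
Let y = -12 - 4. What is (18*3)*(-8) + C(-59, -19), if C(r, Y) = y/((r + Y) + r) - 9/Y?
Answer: -1122959/2603 ≈ -431.41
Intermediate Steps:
y = -16
C(r, Y) = -16/(Y + 2*r) - 9/Y (C(r, Y) = -16/((r + Y) + r) - 9/Y = -16/((Y + r) + r) - 9/Y = -16/(Y + 2*r) - 9/Y)
(18*3)*(-8) + C(-59, -19) = (18*3)*(-8) + (-25*(-19) - 18*(-59))/((-19)*(-19 + 2*(-59))) = 54*(-8) - (475 + 1062)/(19*(-19 - 118)) = -432 - 1/19*1537/(-137) = -432 - 1/19*(-1/137)*1537 = -432 + 1537/2603 = -1122959/2603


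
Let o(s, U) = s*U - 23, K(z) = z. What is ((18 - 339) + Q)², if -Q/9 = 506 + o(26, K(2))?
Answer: 26378496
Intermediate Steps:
o(s, U) = -23 + U*s (o(s, U) = U*s - 23 = -23 + U*s)
Q = -4815 (Q = -9*(506 + (-23 + 2*26)) = -9*(506 + (-23 + 52)) = -9*(506 + 29) = -9*535 = -4815)
((18 - 339) + Q)² = ((18 - 339) - 4815)² = (-321 - 4815)² = (-5136)² = 26378496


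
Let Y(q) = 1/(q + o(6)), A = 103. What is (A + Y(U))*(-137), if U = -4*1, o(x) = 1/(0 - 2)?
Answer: -126725/9 ≈ -14081.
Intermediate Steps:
o(x) = -1/2 (o(x) = 1/(-2) = -1/2)
U = -4
Y(q) = 1/(-1/2 + q) (Y(q) = 1/(q - 1/2) = 1/(-1/2 + q))
(A + Y(U))*(-137) = (103 + 2/(-1 + 2*(-4)))*(-137) = (103 + 2/(-1 - 8))*(-137) = (103 + 2/(-9))*(-137) = (103 + 2*(-1/9))*(-137) = (103 - 2/9)*(-137) = (925/9)*(-137) = -126725/9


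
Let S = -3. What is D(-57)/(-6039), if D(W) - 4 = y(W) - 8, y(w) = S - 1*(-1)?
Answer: 2/2013 ≈ 0.00099354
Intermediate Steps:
y(w) = -2 (y(w) = -3 - 1*(-1) = -3 + 1 = -2)
D(W) = -6 (D(W) = 4 + (-2 - 8) = 4 - 10 = -6)
D(-57)/(-6039) = -6/(-6039) = -6*(-1/6039) = 2/2013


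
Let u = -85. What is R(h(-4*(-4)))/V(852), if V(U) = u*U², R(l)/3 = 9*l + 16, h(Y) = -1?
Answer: -7/20567280 ≈ -3.4035e-7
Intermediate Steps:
R(l) = 48 + 27*l (R(l) = 3*(9*l + 16) = 3*(16 + 9*l) = 48 + 27*l)
V(U) = -85*U²
R(h(-4*(-4)))/V(852) = (48 + 27*(-1))/((-85*852²)) = (48 - 27)/((-85*725904)) = 21/(-61701840) = 21*(-1/61701840) = -7/20567280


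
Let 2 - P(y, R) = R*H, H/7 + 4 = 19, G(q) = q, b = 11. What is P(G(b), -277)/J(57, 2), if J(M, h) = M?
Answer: 29087/57 ≈ 510.30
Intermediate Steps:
H = 105 (H = -28 + 7*19 = -28 + 133 = 105)
P(y, R) = 2 - 105*R (P(y, R) = 2 - R*105 = 2 - 105*R)
P(G(b), -277)/J(57, 2) = (2 - 105*(-277))/57 = (2 + 29085)*(1/57) = 29087*(1/57) = 29087/57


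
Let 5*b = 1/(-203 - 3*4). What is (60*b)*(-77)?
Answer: 924/215 ≈ 4.2977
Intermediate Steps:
b = -1/1075 (b = 1/(5*(-203 - 3*4)) = 1/(5*(-203 - 12)) = (⅕)/(-215) = (⅕)*(-1/215) = -1/1075 ≈ -0.00093023)
(60*b)*(-77) = (60*(-1/1075))*(-77) = -12/215*(-77) = 924/215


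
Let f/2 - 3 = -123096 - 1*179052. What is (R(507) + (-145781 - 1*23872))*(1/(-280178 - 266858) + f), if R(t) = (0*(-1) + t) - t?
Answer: 56081918125568973/547036 ≈ 1.0252e+11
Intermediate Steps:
f = -604290 (f = 6 + 2*(-123096 - 1*179052) = 6 + 2*(-123096 - 179052) = 6 + 2*(-302148) = 6 - 604296 = -604290)
R(t) = 0 (R(t) = (0 + t) - t = t - t = 0)
(R(507) + (-145781 - 1*23872))*(1/(-280178 - 266858) + f) = (0 + (-145781 - 1*23872))*(1/(-280178 - 266858) - 604290) = (0 + (-145781 - 23872))*(1/(-547036) - 604290) = (0 - 169653)*(-1/547036 - 604290) = -169653*(-330568384441/547036) = 56081918125568973/547036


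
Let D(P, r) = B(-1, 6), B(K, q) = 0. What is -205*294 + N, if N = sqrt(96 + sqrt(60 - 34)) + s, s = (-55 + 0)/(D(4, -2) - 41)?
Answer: -2471015/41 + sqrt(96 + sqrt(26)) ≈ -60259.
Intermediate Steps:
D(P, r) = 0
s = 55/41 (s = (-55 + 0)/(0 - 41) = -55/(-41) = -55*(-1/41) = 55/41 ≈ 1.3415)
N = 55/41 + sqrt(96 + sqrt(26)) (N = sqrt(96 + sqrt(60 - 34)) + 55/41 = sqrt(96 + sqrt(26)) + 55/41 = 55/41 + sqrt(96 + sqrt(26)) ≈ 11.396)
-205*294 + N = -205*294 + (55/41 + sqrt(96 + sqrt(26))) = -60270 + (55/41 + sqrt(96 + sqrt(26))) = -2471015/41 + sqrt(96 + sqrt(26))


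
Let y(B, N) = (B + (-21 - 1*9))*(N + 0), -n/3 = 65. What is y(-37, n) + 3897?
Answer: 16962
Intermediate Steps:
n = -195 (n = -3*65 = -195)
y(B, N) = N*(-30 + B) (y(B, N) = (B + (-21 - 9))*N = (B - 30)*N = (-30 + B)*N = N*(-30 + B))
y(-37, n) + 3897 = -195*(-30 - 37) + 3897 = -195*(-67) + 3897 = 13065 + 3897 = 16962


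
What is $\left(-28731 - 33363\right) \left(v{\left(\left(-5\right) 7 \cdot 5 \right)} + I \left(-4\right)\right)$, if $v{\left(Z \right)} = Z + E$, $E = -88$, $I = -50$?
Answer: $3911922$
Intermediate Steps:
$v{\left(Z \right)} = -88 + Z$ ($v{\left(Z \right)} = Z - 88 = -88 + Z$)
$\left(-28731 - 33363\right) \left(v{\left(\left(-5\right) 7 \cdot 5 \right)} + I \left(-4\right)\right) = \left(-28731 - 33363\right) \left(\left(-88 + \left(-5\right) 7 \cdot 5\right) - -200\right) = - 62094 \left(\left(-88 - 175\right) + 200\right) = - 62094 \left(-263 + 200\right) = \left(-62094\right) \left(-63\right) = 3911922$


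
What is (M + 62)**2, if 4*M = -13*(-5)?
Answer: 97969/16 ≈ 6123.1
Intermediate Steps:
M = 65/4 (M = (-13*(-5))/4 = (1/4)*65 = 65/4 ≈ 16.250)
(M + 62)**2 = (65/4 + 62)**2 = (313/4)**2 = 97969/16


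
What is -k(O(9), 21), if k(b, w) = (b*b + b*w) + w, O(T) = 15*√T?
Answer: -2991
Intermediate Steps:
k(b, w) = w + b² + b*w (k(b, w) = (b² + b*w) + w = w + b² + b*w)
-k(O(9), 21) = -(21 + (15*√9)² + (15*√9)*21) = -(21 + (15*3)² + (15*3)*21) = -(21 + 45² + 45*21) = -(21 + 2025 + 945) = -1*2991 = -2991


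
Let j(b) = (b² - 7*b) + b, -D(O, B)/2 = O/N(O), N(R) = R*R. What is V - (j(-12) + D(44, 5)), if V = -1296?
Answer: -33263/22 ≈ -1512.0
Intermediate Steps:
N(R) = R²
D(O, B) = -2/O (D(O, B) = -2*O/(O²) = -2*O/O² = -2/O)
j(b) = b² - 6*b
V - (j(-12) + D(44, 5)) = -1296 - (-12*(-6 - 12) - 2/44) = -1296 - (-12*(-18) - 2*1/44) = -1296 - (216 - 1/22) = -1296 - 1*4751/22 = -1296 - 4751/22 = -33263/22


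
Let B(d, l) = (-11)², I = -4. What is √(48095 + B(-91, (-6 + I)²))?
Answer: 14*√246 ≈ 219.58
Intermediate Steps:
B(d, l) = 121
√(48095 + B(-91, (-6 + I)²)) = √(48095 + 121) = √48216 = 14*√246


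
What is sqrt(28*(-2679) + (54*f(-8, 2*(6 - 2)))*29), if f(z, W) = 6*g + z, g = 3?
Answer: 2*I*sqrt(14838) ≈ 243.62*I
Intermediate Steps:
f(z, W) = 18 + z (f(z, W) = 6*3 + z = 18 + z)
sqrt(28*(-2679) + (54*f(-8, 2*(6 - 2)))*29) = sqrt(28*(-2679) + (54*(18 - 8))*29) = sqrt(-75012 + (54*10)*29) = sqrt(-75012 + 540*29) = sqrt(-75012 + 15660) = sqrt(-59352) = 2*I*sqrt(14838)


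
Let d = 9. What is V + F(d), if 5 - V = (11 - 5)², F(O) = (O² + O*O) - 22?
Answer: 109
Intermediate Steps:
F(O) = -22 + 2*O² (F(O) = (O² + O²) - 22 = 2*O² - 22 = -22 + 2*O²)
V = -31 (V = 5 - (11 - 5)² = 5 - 1*6² = 5 - 1*36 = 5 - 36 = -31)
V + F(d) = -31 + (-22 + 2*9²) = -31 + (-22 + 2*81) = -31 + (-22 + 162) = -31 + 140 = 109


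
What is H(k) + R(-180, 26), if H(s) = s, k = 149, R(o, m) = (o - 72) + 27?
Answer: -76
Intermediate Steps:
R(o, m) = -45 + o (R(o, m) = (-72 + o) + 27 = -45 + o)
H(k) + R(-180, 26) = 149 + (-45 - 180) = 149 - 225 = -76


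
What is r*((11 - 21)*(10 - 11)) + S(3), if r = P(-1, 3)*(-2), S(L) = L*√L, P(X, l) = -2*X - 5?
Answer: 60 + 3*√3 ≈ 65.196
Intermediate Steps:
P(X, l) = -5 - 2*X
S(L) = L^(3/2)
r = 6 (r = (-5 - 2*(-1))*(-2) = (-5 + 2)*(-2) = -3*(-2) = 6)
r*((11 - 21)*(10 - 11)) + S(3) = 6*((11 - 21)*(10 - 11)) + 3^(3/2) = 6*(-10*(-1)) + 3*√3 = 6*10 + 3*√3 = 60 + 3*√3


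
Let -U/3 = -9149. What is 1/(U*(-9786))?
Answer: -1/268596342 ≈ -3.7231e-9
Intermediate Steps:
U = 27447 (U = -3*(-9149) = 27447)
1/(U*(-9786)) = 1/(27447*(-9786)) = (1/27447)*(-1/9786) = -1/268596342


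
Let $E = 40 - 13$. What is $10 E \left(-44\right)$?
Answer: $-11880$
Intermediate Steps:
$E = 27$
$10 E \left(-44\right) = 10 \cdot 27 \left(-44\right) = 270 \left(-44\right) = -11880$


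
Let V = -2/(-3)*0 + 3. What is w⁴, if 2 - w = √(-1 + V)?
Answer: (2 - √2)⁴ ≈ 0.11775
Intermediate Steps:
V = 3 (V = -2*(-⅓)*0 + 3 = (⅔)*0 + 3 = 0 + 3 = 3)
w = 2 - √2 (w = 2 - √(-1 + 3) = 2 - √2 ≈ 0.58579)
w⁴ = (2 - √2)⁴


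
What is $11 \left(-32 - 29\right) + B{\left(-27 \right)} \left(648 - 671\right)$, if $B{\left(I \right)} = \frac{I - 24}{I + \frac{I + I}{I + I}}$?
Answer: $- \frac{18619}{26} \approx -716.12$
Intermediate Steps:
$B{\left(I \right)} = \frac{-24 + I}{1 + I}$ ($B{\left(I \right)} = \frac{-24 + I}{I + \frac{2 I}{2 I}} = \frac{-24 + I}{I + 2 I \frac{1}{2 I}} = \frac{-24 + I}{I + 1} = \frac{-24 + I}{1 + I}$)
$11 \left(-32 - 29\right) + B{\left(-27 \right)} \left(648 - 671\right) = 11 \left(-32 - 29\right) + \frac{-24 - 27}{1 - 27} \left(648 - 671\right) = 11 \left(-32 - 29\right) + \frac{1}{-26} \left(-51\right) \left(648 - 671\right) = 11 \left(-61\right) + \left(- \frac{1}{26}\right) \left(-51\right) \left(-23\right) = -671 + \frac{51}{26} \left(-23\right) = -671 - \frac{1173}{26} = - \frac{18619}{26}$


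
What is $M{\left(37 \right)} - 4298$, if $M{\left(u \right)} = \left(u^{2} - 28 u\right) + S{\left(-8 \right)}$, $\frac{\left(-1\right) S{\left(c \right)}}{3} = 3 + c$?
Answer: $-3950$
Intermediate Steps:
$S{\left(c \right)} = -9 - 3 c$ ($S{\left(c \right)} = - 3 \left(3 + c\right) = -9 - 3 c$)
$M{\left(u \right)} = 15 + u^{2} - 28 u$ ($M{\left(u \right)} = \left(u^{2} - 28 u\right) - -15 = \left(u^{2} - 28 u\right) + \left(-9 + 24\right) = \left(u^{2} - 28 u\right) + 15 = 15 + u^{2} - 28 u$)
$M{\left(37 \right)} - 4298 = \left(15 + 37^{2} - 1036\right) - 4298 = \left(15 + 1369 - 1036\right) - 4298 = 348 - 4298 = -3950$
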